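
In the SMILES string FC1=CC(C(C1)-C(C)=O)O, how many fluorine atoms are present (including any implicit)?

The symbol for fluorine appears 1 time in the SMILES.

1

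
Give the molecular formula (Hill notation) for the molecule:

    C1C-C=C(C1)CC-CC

C9H16

Heavy atoms from the SMILES: 9 C.
Implicit hydrogens by atom environment:
  6 × C: 2 H each → 12
  1 × C: 3 H
  1 × C: 1 H
  1 × C: no H
  Total hydrogens = 16.
Molecular formula: C9H16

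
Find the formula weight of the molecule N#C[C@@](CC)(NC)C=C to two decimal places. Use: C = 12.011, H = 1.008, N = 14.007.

Molecular formula: C7H12N2.
M = 7×12.011 + 12×1.008 + 2×14.007 = 124.19 g/mol.

124.19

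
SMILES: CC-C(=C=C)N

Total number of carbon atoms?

5

The symbol for carbon appears 5 times in the SMILES.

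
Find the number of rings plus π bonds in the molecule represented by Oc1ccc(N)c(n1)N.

Molecular formula from the SMILES: C5H7N3O.
DoU = (2C + 2 + N − H − X)/2 = (2·5 + 2 + 3 − 7 − 0)/2 = 8/2 = 4.
(Structurally: 1 ring(s) + 3 π bond(s) = 4.)

4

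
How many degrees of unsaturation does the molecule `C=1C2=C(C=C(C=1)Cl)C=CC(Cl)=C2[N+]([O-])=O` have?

Molecular formula from the SMILES: C10H5Cl2NO2.
DoU = (2C + 2 + N − H − X)/2 = (2·10 + 2 + 1 − 5 − 2)/2 = 16/2 = 8.
(Structurally: 2 ring(s) + 6 π bond(s) = 8.)

8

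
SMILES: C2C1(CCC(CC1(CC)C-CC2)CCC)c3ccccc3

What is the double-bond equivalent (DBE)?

Molecular formula from the SMILES: C21H32.
DoU = (2C + 2 + N − H − X)/2 = (2·21 + 2 + 0 − 32 − 0)/2 = 12/2 = 6.
(Structurally: 3 ring(s) + 3 π bond(s) = 6.)

6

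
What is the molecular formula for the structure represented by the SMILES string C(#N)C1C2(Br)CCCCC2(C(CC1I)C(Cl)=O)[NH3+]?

Heavy atoms from the SMILES: 1 Br, 12 C, 1 Cl, 1 I, 2 N, 1 O.
Implicit hydrogens by atom environment:
  5 × C: 2 H each → 10
  4 × C: no H
  3 × C: 1 H each → 3
  1 × Br: no H
  1 × Cl: no H
  1 × I: no H
  1 × N (charge +1): 3 H
  1 × N: no H
  1 × O: no H
  Total hydrogens = 16.
Net charge +1.
Molecular formula: C12H16BrClIN2O+

C12H16BrClIN2O+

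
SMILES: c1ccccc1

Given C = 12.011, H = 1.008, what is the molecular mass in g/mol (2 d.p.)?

Molecular formula: C6H6.
M = 6×12.011 + 6×1.008 = 78.11 g/mol.

78.11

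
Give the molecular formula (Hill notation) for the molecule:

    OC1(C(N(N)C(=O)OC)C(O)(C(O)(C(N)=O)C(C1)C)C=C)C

Heavy atoms from the SMILES: 13 C, 3 N, 6 O.
Implicit hydrogens by atom environment:
  5 × C: no H
  3 × C: 3 H each → 9
  3 × C: 1 H each → 3
  3 × O: 1 H each → 3
  3 × O: no H
  2 × C: 2 H each → 4
  2 × N: 2 H each → 4
  1 × N: no H
  Total hydrogens = 23.
Molecular formula: C13H23N3O6

C13H23N3O6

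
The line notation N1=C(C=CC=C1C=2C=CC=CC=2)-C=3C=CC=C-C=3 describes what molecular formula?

C17H13N

Heavy atoms from the SMILES: 17 C, 1 N.
Implicit hydrogens by atom environment:
  13 × C (aromatic): 1 H each → 13
  4 × C (aromatic): no H
  1 × N (aromatic): no H
  Total hydrogens = 13.
Molecular formula: C17H13N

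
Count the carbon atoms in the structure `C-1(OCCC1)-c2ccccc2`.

10

The symbol for carbon appears 10 times in the SMILES. Lowercase c denotes aromatic carbon and counts toward C.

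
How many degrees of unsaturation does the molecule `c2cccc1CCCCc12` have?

Molecular formula from the SMILES: C10H12.
DoU = (2C + 2 + N − H − X)/2 = (2·10 + 2 + 0 − 12 − 0)/2 = 10/2 = 5.
(Structurally: 2 ring(s) + 3 π bond(s) = 5.)

5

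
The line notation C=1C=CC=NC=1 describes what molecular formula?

Heavy atoms from the SMILES: 5 C, 1 N.
Implicit hydrogens by atom environment:
  5 × C (aromatic): 1 H each → 5
  1 × N (aromatic): no H
  Total hydrogens = 5.
Molecular formula: C5H5N

C5H5N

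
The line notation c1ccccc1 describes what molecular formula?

C6H6

Heavy atoms from the SMILES: 6 C.
Implicit hydrogens by atom environment:
  6 × C (aromatic): 1 H each → 6
  Total hydrogens = 6.
Molecular formula: C6H6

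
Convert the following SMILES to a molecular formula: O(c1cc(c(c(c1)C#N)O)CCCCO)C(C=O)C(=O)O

Heavy atoms from the SMILES: 14 C, 1 N, 6 O.
Implicit hydrogens by atom environment:
  4 × C: 2 H each → 8
  4 × C (aromatic): no H
  3 × O: 1 H each → 3
  3 × O: no H
  2 × C (aromatic): 1 H each → 2
  2 × C: 1 H each → 2
  2 × C: no H
  1 × N: no H
  Total hydrogens = 15.
Molecular formula: C14H15NO6

C14H15NO6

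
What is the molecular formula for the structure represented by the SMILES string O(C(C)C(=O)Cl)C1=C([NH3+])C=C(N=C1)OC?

Heavy atoms from the SMILES: 9 C, 1 Cl, 2 N, 3 O.
Implicit hydrogens by atom environment:
  3 × C (aromatic): no H
  3 × O: no H
  2 × C: 3 H each → 6
  2 × C (aromatic): 1 H each → 2
  1 × C: 1 H
  1 × C: no H
  1 × Cl: no H
  1 × N (charge +1): 3 H
  1 × N (aromatic): no H
  Total hydrogens = 12.
Net charge +1.
Molecular formula: C9H12ClN2O3+

C9H12ClN2O3+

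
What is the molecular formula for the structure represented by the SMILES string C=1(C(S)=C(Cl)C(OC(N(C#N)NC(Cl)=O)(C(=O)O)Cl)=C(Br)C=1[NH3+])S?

Heavy atoms from the SMILES: 1 Br, 10 C, 3 Cl, 4 N, 4 O, 2 S.
Implicit hydrogens by atom environment:
  6 × C (aromatic): no H
  4 × C: no H
  3 × Cl: no H
  3 × O: no H
  2 × N: no H
  2 × S: 1 H each → 2
  1 × Br: no H
  1 × N (charge +1): 3 H
  1 × N: 1 H
  1 × O: 1 H
  Total hydrogens = 7.
Net charge +1.
Molecular formula: C10H7BrCl3N4O4S2+

C10H7BrCl3N4O4S2+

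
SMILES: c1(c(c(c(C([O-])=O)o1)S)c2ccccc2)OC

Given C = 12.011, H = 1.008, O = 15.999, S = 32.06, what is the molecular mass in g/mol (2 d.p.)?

249.26

Molecular formula: C12H9O4S-.
M = 12×12.011 + 9×1.008 + 4×15.999 + 1×32.06 = 249.26 g/mol.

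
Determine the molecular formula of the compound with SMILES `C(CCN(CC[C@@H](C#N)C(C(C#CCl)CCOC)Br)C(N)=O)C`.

Heavy atoms from the SMILES: 1 Br, 16 C, 1 Cl, 3 N, 2 O.
Implicit hydrogens by atom environment:
  7 × C: 2 H each → 14
  4 × C: no H
  3 × C: 1 H each → 3
  2 × C: 3 H each → 6
  2 × N: no H
  2 × O: no H
  1 × Br: no H
  1 × Cl: no H
  1 × N: 2 H
  Total hydrogens = 25.
Molecular formula: C16H25BrClN3O2

C16H25BrClN3O2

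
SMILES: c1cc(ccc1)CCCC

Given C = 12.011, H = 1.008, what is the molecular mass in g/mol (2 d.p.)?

Molecular formula: C10H14.
M = 10×12.011 + 14×1.008 = 134.22 g/mol.

134.22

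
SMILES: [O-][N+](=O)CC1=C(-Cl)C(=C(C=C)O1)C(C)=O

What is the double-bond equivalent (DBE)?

Molecular formula from the SMILES: C9H8ClNO4.
DoU = (2C + 2 + N − H − X)/2 = (2·9 + 2 + 1 − 8 − 1)/2 = 12/2 = 6.
(Structurally: 1 ring(s) + 5 π bond(s) = 6.)

6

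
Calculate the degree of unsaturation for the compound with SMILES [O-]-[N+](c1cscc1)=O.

4

Molecular formula from the SMILES: C4H3NO2S.
DoU = (2C + 2 + N − H − X)/2 = (2·4 + 2 + 1 − 3 − 0)/2 = 8/2 = 4.
(Structurally: 1 ring(s) + 3 π bond(s) = 4.)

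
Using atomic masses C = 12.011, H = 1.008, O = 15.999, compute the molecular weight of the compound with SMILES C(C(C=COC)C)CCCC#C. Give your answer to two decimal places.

166.26

Molecular formula: C11H18O.
M = 11×12.011 + 18×1.008 + 1×15.999 = 166.26 g/mol.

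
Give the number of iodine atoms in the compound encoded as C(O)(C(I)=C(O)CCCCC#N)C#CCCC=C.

1

The symbol for iodine appears 1 time in the SMILES.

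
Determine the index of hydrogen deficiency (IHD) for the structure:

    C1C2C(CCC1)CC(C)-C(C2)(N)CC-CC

2

Molecular formula from the SMILES: C15H29N.
DoU = (2C + 2 + N − H − X)/2 = (2·15 + 2 + 1 − 29 − 0)/2 = 4/2 = 2.
(Structurally: 2 ring(s) + 0 π bond(s) = 2.)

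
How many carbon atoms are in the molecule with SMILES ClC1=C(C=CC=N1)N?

The symbol for carbon appears 5 times in the SMILES. (Cl is a single chlorine, not C + l.)

5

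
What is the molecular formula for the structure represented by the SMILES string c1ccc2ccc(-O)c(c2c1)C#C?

Heavy atoms from the SMILES: 12 C, 1 O.
Implicit hydrogens by atom environment:
  6 × C (aromatic): 1 H each → 6
  4 × C (aromatic): no H
  1 × C: 1 H
  1 × C: no H
  1 × O: 1 H
  Total hydrogens = 8.
Molecular formula: C12H8O

C12H8O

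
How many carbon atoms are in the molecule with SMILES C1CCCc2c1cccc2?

The symbol for carbon appears 10 times in the SMILES. Lowercase c denotes aromatic carbon and counts toward C.

10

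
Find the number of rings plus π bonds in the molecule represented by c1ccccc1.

4

Molecular formula from the SMILES: C6H6.
DoU = (2C + 2 + N − H − X)/2 = (2·6 + 2 + 0 − 6 − 0)/2 = 8/2 = 4.
(Structurally: 1 ring(s) + 3 π bond(s) = 4.)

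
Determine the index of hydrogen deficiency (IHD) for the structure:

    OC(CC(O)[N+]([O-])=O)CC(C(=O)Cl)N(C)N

Molecular formula from the SMILES: C7H14ClN3O5.
DoU = (2C + 2 + N − H − X)/2 = (2·7 + 2 + 3 − 14 − 1)/2 = 4/2 = 2.
(Structurally: 0 ring(s) + 2 π bond(s) = 2.)

2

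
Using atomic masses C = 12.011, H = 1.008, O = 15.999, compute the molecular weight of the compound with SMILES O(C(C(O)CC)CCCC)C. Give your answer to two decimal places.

160.26

Molecular formula: C9H20O2.
M = 9×12.011 + 20×1.008 + 2×15.999 = 160.26 g/mol.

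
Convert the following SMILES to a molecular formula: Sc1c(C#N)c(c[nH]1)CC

C7H8N2S

Heavy atoms from the SMILES: 7 C, 2 N, 1 S.
Implicit hydrogens by atom environment:
  3 × C (aromatic): no H
  1 × C: 3 H
  1 × C: 2 H
  1 × C (aromatic): 1 H
  1 × C: no H
  1 × N (aromatic): 1 H
  1 × N: no H
  1 × S: 1 H
  Total hydrogens = 8.
Molecular formula: C7H8N2S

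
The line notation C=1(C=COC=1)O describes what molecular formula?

C4H4O2

Heavy atoms from the SMILES: 4 C, 2 O.
Implicit hydrogens by atom environment:
  3 × C (aromatic): 1 H each → 3
  1 × C (aromatic): no H
  1 × O: 1 H
  1 × O (aromatic): no H
  Total hydrogens = 4.
Molecular formula: C4H4O2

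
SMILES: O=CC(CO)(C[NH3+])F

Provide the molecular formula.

Heavy atoms from the SMILES: 4 C, 1 F, 1 N, 2 O.
Implicit hydrogens by atom environment:
  2 × C: 2 H each → 4
  1 × C: 1 H
  1 × C: no H
  1 × F: no H
  1 × N (charge +1): 3 H
  1 × O: 1 H
  1 × O: no H
  Total hydrogens = 9.
Net charge +1.
Molecular formula: C4H9FNO2+

C4H9FNO2+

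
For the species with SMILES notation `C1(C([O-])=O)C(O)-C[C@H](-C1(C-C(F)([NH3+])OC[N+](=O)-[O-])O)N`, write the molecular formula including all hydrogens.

Heavy atoms from the SMILES: 9 C, 1 F, 3 N, 7 O.
Implicit hydrogens by atom environment:
  3 × C: 2 H each → 6
  3 × C: 1 H each → 3
  3 × C: no H
  3 × O: no H
  2 × O: 1 H each → 2
  2 × O (charge -1): no H
  1 × F: no H
  1 × N (charge +1): 3 H
  1 × N: 2 H
  1 × N (charge +1): no H
  Total hydrogens = 16.
Molecular formula: C9H16FN3O7

C9H16FN3O7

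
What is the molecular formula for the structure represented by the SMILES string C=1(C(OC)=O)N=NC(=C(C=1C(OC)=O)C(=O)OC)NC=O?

C11H11N3O7

Heavy atoms from the SMILES: 11 C, 3 N, 7 O.
Implicit hydrogens by atom environment:
  7 × O: no H
  4 × C (aromatic): no H
  3 × C: 3 H each → 9
  3 × C: no H
  2 × N (aromatic): no H
  1 × C: 1 H
  1 × N: 1 H
  Total hydrogens = 11.
Molecular formula: C11H11N3O7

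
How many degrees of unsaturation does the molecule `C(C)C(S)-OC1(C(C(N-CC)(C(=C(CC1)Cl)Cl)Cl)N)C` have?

Molecular formula from the SMILES: C13H23Cl3N2OS.
DoU = (2C + 2 + N − H − X)/2 = (2·13 + 2 + 2 − 23 − 3)/2 = 4/2 = 2.
(Structurally: 1 ring(s) + 1 π bond(s) = 2.)

2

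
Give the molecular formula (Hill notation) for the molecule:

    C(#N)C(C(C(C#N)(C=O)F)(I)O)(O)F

Heavy atoms from the SMILES: 6 C, 2 F, 1 I, 2 N, 3 O.
Implicit hydrogens by atom environment:
  5 × C: no H
  2 × F: no H
  2 × N: no H
  2 × O: 1 H each → 2
  1 × C: 1 H
  1 × I: no H
  1 × O: no H
  Total hydrogens = 3.
Molecular formula: C6H3F2IN2O3

C6H3F2IN2O3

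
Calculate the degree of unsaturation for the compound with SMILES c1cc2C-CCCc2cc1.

Molecular formula from the SMILES: C10H12.
DoU = (2C + 2 + N − H − X)/2 = (2·10 + 2 + 0 − 12 − 0)/2 = 10/2 = 5.
(Structurally: 2 ring(s) + 3 π bond(s) = 5.)

5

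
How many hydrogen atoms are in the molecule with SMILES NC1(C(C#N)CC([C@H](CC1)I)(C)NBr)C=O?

15

Hydrogens are implicit in SMILES; fill each atom to its normal valence:
  3 × C: 2 H each → 6
  3 × C: 1 H each → 3
  3 × C: no H
  1 × Br: no H
  1 × C: 3 H
  1 × I: no H
  1 × N: 2 H
  1 × N: 1 H
  1 × N: no H
  1 × O: no H
  Total hydrogens = 15.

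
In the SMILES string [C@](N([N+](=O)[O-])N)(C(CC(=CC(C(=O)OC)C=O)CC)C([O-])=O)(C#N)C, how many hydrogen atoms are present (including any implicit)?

19

Hydrogens are implicit in SMILES; fill each atom to its normal valence:
  5 × C: no H
  5 × O: no H
  4 × C: 1 H each → 4
  3 × C: 3 H each → 9
  2 × C: 2 H each → 4
  2 × N: no H
  2 × O (charge -1): no H
  1 × N: 2 H
  1 × N (charge +1): no H
  Total hydrogens = 19.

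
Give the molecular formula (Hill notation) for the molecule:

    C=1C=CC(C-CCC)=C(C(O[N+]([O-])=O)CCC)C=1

Heavy atoms from the SMILES: 14 C, 1 N, 3 O.
Implicit hydrogens by atom environment:
  5 × C: 2 H each → 10
  4 × C (aromatic): 1 H each → 4
  2 × C: 3 H each → 6
  2 × C (aromatic): no H
  2 × O: no H
  1 × C: 1 H
  1 × N (charge +1): no H
  1 × O (charge -1): no H
  Total hydrogens = 21.
Molecular formula: C14H21NO3

C14H21NO3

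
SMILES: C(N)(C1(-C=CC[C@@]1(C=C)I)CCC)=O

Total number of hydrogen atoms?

Hydrogens are implicit in SMILES; fill each atom to its normal valence:
  4 × C: 2 H each → 8
  3 × C: 1 H each → 3
  3 × C: no H
  1 × C: 3 H
  1 × I: no H
  1 × N: 2 H
  1 × O: no H
  Total hydrogens = 16.

16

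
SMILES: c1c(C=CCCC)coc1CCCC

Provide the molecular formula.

C13H20O

Heavy atoms from the SMILES: 13 C, 1 O.
Implicit hydrogens by atom environment:
  5 × C: 2 H each → 10
  2 × C: 3 H each → 6
  2 × C (aromatic): 1 H each → 2
  2 × C: 1 H each → 2
  2 × C (aromatic): no H
  1 × O (aromatic): no H
  Total hydrogens = 20.
Molecular formula: C13H20O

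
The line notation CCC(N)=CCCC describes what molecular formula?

Heavy atoms from the SMILES: 7 C, 1 N.
Implicit hydrogens by atom environment:
  3 × C: 2 H each → 6
  2 × C: 3 H each → 6
  1 × C: 1 H
  1 × C: no H
  1 × N: 2 H
  Total hydrogens = 15.
Molecular formula: C7H15N

C7H15N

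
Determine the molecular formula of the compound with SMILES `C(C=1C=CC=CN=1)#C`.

Heavy atoms from the SMILES: 7 C, 1 N.
Implicit hydrogens by atom environment:
  4 × C (aromatic): 1 H each → 4
  1 × C: 1 H
  1 × C (aromatic): no H
  1 × C: no H
  1 × N (aromatic): no H
  Total hydrogens = 5.
Molecular formula: C7H5N

C7H5N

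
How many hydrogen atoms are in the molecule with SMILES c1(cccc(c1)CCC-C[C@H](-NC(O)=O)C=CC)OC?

23

Hydrogens are implicit in SMILES; fill each atom to its normal valence:
  4 × C: 2 H each → 8
  4 × C (aromatic): 1 H each → 4
  3 × C: 1 H each → 3
  2 × C: 3 H each → 6
  2 × C (aromatic): no H
  2 × O: no H
  1 × C: no H
  1 × N: 1 H
  1 × O: 1 H
  Total hydrogens = 23.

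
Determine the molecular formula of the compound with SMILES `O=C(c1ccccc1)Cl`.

Heavy atoms from the SMILES: 7 C, 1 Cl, 1 O.
Implicit hydrogens by atom environment:
  5 × C (aromatic): 1 H each → 5
  1 × C (aromatic): no H
  1 × C: no H
  1 × Cl: no H
  1 × O: no H
  Total hydrogens = 5.
Molecular formula: C7H5ClO

C7H5ClO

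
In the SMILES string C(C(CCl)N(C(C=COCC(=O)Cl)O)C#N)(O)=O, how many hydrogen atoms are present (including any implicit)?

10

Hydrogens are implicit in SMILES; fill each atom to its normal valence:
  4 × C: 1 H each → 4
  3 × C: no H
  3 × O: no H
  2 × C: 2 H each → 4
  2 × Cl: no H
  2 × N: no H
  2 × O: 1 H each → 2
  Total hydrogens = 10.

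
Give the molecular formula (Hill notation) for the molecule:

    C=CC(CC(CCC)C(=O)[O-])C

Heavy atoms from the SMILES: 10 C, 2 O.
Implicit hydrogens by atom environment:
  4 × C: 2 H each → 8
  3 × C: 1 H each → 3
  2 × C: 3 H each → 6
  1 × C: no H
  1 × O: no H
  1 × O (charge -1): no H
  Total hydrogens = 17.
Net charge -1.
Molecular formula: C10H17O2-

C10H17O2-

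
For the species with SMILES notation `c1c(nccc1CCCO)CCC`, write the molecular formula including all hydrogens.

C11H17NO

Heavy atoms from the SMILES: 11 C, 1 N, 1 O.
Implicit hydrogens by atom environment:
  5 × C: 2 H each → 10
  3 × C (aromatic): 1 H each → 3
  2 × C (aromatic): no H
  1 × C: 3 H
  1 × N (aromatic): no H
  1 × O: 1 H
  Total hydrogens = 17.
Molecular formula: C11H17NO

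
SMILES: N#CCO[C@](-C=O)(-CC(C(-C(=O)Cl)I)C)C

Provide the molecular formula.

C10H13ClINO3

Heavy atoms from the SMILES: 10 C, 1 Cl, 1 I, 1 N, 3 O.
Implicit hydrogens by atom environment:
  3 × C: 1 H each → 3
  3 × C: no H
  3 × O: no H
  2 × C: 3 H each → 6
  2 × C: 2 H each → 4
  1 × Cl: no H
  1 × I: no H
  1 × N: no H
  Total hydrogens = 13.
Molecular formula: C10H13ClINO3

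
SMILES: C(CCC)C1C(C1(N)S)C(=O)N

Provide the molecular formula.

C8H16N2OS

Heavy atoms from the SMILES: 8 C, 2 N, 1 O, 1 S.
Implicit hydrogens by atom environment:
  3 × C: 2 H each → 6
  2 × C: 1 H each → 2
  2 × C: no H
  2 × N: 2 H each → 4
  1 × C: 3 H
  1 × O: no H
  1 × S: 1 H
  Total hydrogens = 16.
Molecular formula: C8H16N2OS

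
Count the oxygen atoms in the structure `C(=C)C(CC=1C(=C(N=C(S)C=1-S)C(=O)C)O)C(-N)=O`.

The symbol for oxygen appears 3 times in the SMILES.

3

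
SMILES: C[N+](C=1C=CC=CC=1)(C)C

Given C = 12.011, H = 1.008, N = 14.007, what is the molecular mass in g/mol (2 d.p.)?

136.22

Molecular formula: C9H14N+.
M = 9×12.011 + 14×1.008 + 1×14.007 = 136.22 g/mol.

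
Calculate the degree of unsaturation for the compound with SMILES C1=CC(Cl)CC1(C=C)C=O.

Molecular formula from the SMILES: C8H9ClO.
DoU = (2C + 2 + N − H − X)/2 = (2·8 + 2 + 0 − 9 − 1)/2 = 8/2 = 4.
(Structurally: 1 ring(s) + 3 π bond(s) = 4.)

4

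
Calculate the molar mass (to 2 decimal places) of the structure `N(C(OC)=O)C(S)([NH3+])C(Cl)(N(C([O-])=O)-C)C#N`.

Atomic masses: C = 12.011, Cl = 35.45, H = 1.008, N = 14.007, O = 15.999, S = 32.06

282.70

Molecular formula: C7H11ClN4O4S.
M = 7×12.011 + 1×35.45 + 11×1.008 + 4×14.007 + 4×15.999 + 1×32.06 = 282.70 g/mol.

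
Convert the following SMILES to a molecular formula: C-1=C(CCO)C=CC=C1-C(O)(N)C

C10H15NO2

Heavy atoms from the SMILES: 10 C, 1 N, 2 O.
Implicit hydrogens by atom environment:
  4 × C (aromatic): 1 H each → 4
  2 × C: 2 H each → 4
  2 × C (aromatic): no H
  2 × O: 1 H each → 2
  1 × C: 3 H
  1 × C: no H
  1 × N: 2 H
  Total hydrogens = 15.
Molecular formula: C10H15NO2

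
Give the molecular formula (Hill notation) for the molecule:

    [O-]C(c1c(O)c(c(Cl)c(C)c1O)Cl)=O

Heavy atoms from the SMILES: 8 C, 2 Cl, 4 O.
Implicit hydrogens by atom environment:
  6 × C (aromatic): no H
  2 × Cl: no H
  2 × O: 1 H each → 2
  1 × C: 3 H
  1 × C: no H
  1 × O: no H
  1 × O (charge -1): no H
  Total hydrogens = 5.
Net charge -1.
Molecular formula: C8H5Cl2O4-

C8H5Cl2O4-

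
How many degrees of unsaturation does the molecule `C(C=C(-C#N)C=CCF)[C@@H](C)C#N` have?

Molecular formula from the SMILES: C10H11FN2.
DoU = (2C + 2 + N − H − X)/2 = (2·10 + 2 + 2 − 11 − 1)/2 = 12/2 = 6.
(Structurally: 0 ring(s) + 6 π bond(s) = 6.)

6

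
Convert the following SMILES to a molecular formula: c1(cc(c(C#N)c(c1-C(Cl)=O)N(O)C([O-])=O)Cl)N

C9H4Cl2N3O4-

Heavy atoms from the SMILES: 9 C, 2 Cl, 3 N, 4 O.
Implicit hydrogens by atom environment:
  5 × C (aromatic): no H
  3 × C: no H
  2 × Cl: no H
  2 × N: no H
  2 × O: no H
  1 × C (aromatic): 1 H
  1 × N: 2 H
  1 × O: 1 H
  1 × O (charge -1): no H
  Total hydrogens = 4.
Net charge -1.
Molecular formula: C9H4Cl2N3O4-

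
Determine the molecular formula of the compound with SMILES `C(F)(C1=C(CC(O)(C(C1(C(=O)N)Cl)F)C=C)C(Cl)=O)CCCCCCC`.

Heavy atoms from the SMILES: 18 C, 2 Cl, 2 F, 1 N, 3 O.
Implicit hydrogens by atom environment:
  8 × C: 2 H each → 16
  6 × C: no H
  3 × C: 1 H each → 3
  2 × Cl: no H
  2 × F: no H
  2 × O: no H
  1 × C: 3 H
  1 × N: 2 H
  1 × O: 1 H
  Total hydrogens = 25.
Molecular formula: C18H25Cl2F2NO3

C18H25Cl2F2NO3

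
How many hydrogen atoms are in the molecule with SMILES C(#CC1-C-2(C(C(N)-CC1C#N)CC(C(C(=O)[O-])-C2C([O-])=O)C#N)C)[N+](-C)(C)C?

Hydrogens are implicit in SMILES; fill each atom to its normal valence:
  7 × C: 1 H each → 7
  7 × C: no H
  4 × C: 3 H each → 12
  2 × C: 2 H each → 4
  2 × N: no H
  2 × O: no H
  2 × O (charge -1): no H
  1 × N: 2 H
  1 × N (charge +1): no H
  Total hydrogens = 25.

25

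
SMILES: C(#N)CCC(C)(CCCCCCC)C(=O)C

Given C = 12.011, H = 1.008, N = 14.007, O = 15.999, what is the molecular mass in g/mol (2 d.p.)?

223.36

Molecular formula: C14H25NO.
M = 14×12.011 + 25×1.008 + 1×14.007 + 1×15.999 = 223.36 g/mol.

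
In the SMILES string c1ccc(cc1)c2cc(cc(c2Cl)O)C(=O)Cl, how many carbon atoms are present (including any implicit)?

13

The symbol for carbon appears 13 times in the SMILES. Lowercase c denotes aromatic carbon and counts toward C.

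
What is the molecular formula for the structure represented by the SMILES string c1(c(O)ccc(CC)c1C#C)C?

C11H12O

Heavy atoms from the SMILES: 11 C, 1 O.
Implicit hydrogens by atom environment:
  4 × C (aromatic): no H
  2 × C: 3 H each → 6
  2 × C (aromatic): 1 H each → 2
  1 × C: 2 H
  1 × C: 1 H
  1 × C: no H
  1 × O: 1 H
  Total hydrogens = 12.
Molecular formula: C11H12O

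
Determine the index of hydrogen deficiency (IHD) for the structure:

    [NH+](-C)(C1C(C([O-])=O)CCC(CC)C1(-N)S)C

2

Molecular formula from the SMILES: C11H22N2O2S.
DoU = (2C + 2 + N − H − X)/2 = (2·11 + 2 + 2 − 22 − 0)/2 = 4/2 = 2.
(Structurally: 1 ring(s) + 1 π bond(s) = 2.)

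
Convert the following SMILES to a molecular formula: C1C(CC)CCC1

C7H14

Heavy atoms from the SMILES: 7 C.
Implicit hydrogens by atom environment:
  5 × C: 2 H each → 10
  1 × C: 3 H
  1 × C: 1 H
  Total hydrogens = 14.
Molecular formula: C7H14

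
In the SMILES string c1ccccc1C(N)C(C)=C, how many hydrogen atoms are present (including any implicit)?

13

Hydrogens are implicit in SMILES; fill each atom to its normal valence:
  5 × C (aromatic): 1 H each → 5
  1 × C: 3 H
  1 × C: 2 H
  1 × C: 1 H
  1 × C: no H
  1 × C (aromatic): no H
  1 × N: 2 H
  Total hydrogens = 13.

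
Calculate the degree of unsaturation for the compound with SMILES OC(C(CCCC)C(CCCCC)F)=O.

Molecular formula from the SMILES: C12H23FO2.
DoU = (2C + 2 + N − H − X)/2 = (2·12 + 2 + 0 − 23 − 1)/2 = 2/2 = 1.
(Structurally: 0 ring(s) + 1 π bond(s) = 1.)

1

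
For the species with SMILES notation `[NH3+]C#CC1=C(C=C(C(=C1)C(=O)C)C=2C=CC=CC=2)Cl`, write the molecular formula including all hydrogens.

C16H13ClNO+

Heavy atoms from the SMILES: 16 C, 1 Cl, 1 N, 1 O.
Implicit hydrogens by atom environment:
  7 × C (aromatic): 1 H each → 7
  5 × C (aromatic): no H
  3 × C: no H
  1 × C: 3 H
  1 × Cl: no H
  1 × N (charge +1): 3 H
  1 × O: no H
  Total hydrogens = 13.
Net charge +1.
Molecular formula: C16H13ClNO+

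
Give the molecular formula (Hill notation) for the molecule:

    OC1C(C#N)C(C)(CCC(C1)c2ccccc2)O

Heavy atoms from the SMILES: 15 C, 1 N, 2 O.
Implicit hydrogens by atom environment:
  5 × C (aromatic): 1 H each → 5
  3 × C: 2 H each → 6
  3 × C: 1 H each → 3
  2 × C: no H
  2 × O: 1 H each → 2
  1 × C: 3 H
  1 × C (aromatic): no H
  1 × N: no H
  Total hydrogens = 19.
Molecular formula: C15H19NO2

C15H19NO2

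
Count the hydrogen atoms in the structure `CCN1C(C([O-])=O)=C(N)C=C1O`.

Hydrogens are implicit in SMILES; fill each atom to its normal valence:
  3 × C (aromatic): no H
  1 × C: 3 H
  1 × C: 2 H
  1 × C (aromatic): 1 H
  1 × C: no H
  1 × N: 2 H
  1 × N (aromatic): no H
  1 × O: 1 H
  1 × O: no H
  1 × O (charge -1): no H
  Total hydrogens = 9.

9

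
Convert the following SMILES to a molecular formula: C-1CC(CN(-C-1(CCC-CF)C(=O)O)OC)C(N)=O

Heavy atoms from the SMILES: 12 C, 1 F, 2 N, 4 O.
Implicit hydrogens by atom environment:
  7 × C: 2 H each → 14
  3 × C: no H
  3 × O: no H
  1 × C: 3 H
  1 × C: 1 H
  1 × F: no H
  1 × N: 2 H
  1 × N: no H
  1 × O: 1 H
  Total hydrogens = 21.
Molecular formula: C12H21FN2O4

C12H21FN2O4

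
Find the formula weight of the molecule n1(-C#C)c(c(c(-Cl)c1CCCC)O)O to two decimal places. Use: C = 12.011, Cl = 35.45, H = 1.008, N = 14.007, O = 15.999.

Molecular formula: C10H12ClNO2.
M = 10×12.011 + 1×35.45 + 12×1.008 + 1×14.007 + 2×15.999 = 213.66 g/mol.

213.66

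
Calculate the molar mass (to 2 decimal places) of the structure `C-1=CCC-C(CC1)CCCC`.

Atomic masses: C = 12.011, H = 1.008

Molecular formula: C11H20.
M = 11×12.011 + 20×1.008 = 152.28 g/mol.

152.28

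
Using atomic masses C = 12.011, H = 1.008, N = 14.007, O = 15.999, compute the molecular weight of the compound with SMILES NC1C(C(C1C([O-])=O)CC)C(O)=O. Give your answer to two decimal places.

186.19

Molecular formula: C8H12NO4-.
M = 8×12.011 + 12×1.008 + 1×14.007 + 4×15.999 = 186.19 g/mol.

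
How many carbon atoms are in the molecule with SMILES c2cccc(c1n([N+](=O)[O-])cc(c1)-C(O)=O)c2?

11

The symbol for carbon appears 11 times in the SMILES. Lowercase c denotes aromatic carbon and counts toward C.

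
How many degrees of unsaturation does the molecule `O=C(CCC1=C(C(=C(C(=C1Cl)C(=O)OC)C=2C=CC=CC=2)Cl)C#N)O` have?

Molecular formula from the SMILES: C18H13Cl2NO4.
DoU = (2C + 2 + N − H − X)/2 = (2·18 + 2 + 1 − 13 − 2)/2 = 24/2 = 12.
(Structurally: 2 ring(s) + 10 π bond(s) = 12.)

12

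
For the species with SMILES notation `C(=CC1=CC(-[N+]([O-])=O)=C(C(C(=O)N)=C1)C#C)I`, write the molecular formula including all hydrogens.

C11H7IN2O3

Heavy atoms from the SMILES: 11 C, 1 I, 2 N, 3 O.
Implicit hydrogens by atom environment:
  4 × C (aromatic): no H
  3 × C: 1 H each → 3
  2 × C (aromatic): 1 H each → 2
  2 × C: no H
  2 × O: no H
  1 × I: no H
  1 × N: 2 H
  1 × N (charge +1): no H
  1 × O (charge -1): no H
  Total hydrogens = 7.
Molecular formula: C11H7IN2O3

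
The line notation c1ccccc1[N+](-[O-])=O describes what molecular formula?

Heavy atoms from the SMILES: 6 C, 1 N, 2 O.
Implicit hydrogens by atom environment:
  5 × C (aromatic): 1 H each → 5
  1 × C (aromatic): no H
  1 × N (charge +1): no H
  1 × O: no H
  1 × O (charge -1): no H
  Total hydrogens = 5.
Molecular formula: C6H5NO2

C6H5NO2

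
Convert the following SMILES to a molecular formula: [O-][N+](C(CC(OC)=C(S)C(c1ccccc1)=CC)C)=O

C15H19NO3S

Heavy atoms from the SMILES: 15 C, 1 N, 3 O, 1 S.
Implicit hydrogens by atom environment:
  5 × C (aromatic): 1 H each → 5
  3 × C: 3 H each → 9
  3 × C: no H
  2 × C: 1 H each → 2
  2 × O: no H
  1 × C: 2 H
  1 × C (aromatic): no H
  1 × N (charge +1): no H
  1 × O (charge -1): no H
  1 × S: 1 H
  Total hydrogens = 19.
Molecular formula: C15H19NO3S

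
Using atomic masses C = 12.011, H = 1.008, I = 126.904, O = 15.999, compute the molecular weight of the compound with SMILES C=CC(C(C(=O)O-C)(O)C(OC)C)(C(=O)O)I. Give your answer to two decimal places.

Molecular formula: C10H15IO6.
M = 10×12.011 + 15×1.008 + 1×126.904 + 6×15.999 = 358.13 g/mol.

358.13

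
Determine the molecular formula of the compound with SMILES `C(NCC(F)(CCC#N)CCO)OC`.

Heavy atoms from the SMILES: 9 C, 1 F, 2 N, 2 O.
Implicit hydrogens by atom environment:
  6 × C: 2 H each → 12
  2 × C: no H
  1 × C: 3 H
  1 × F: no H
  1 × N: 1 H
  1 × N: no H
  1 × O: 1 H
  1 × O: no H
  Total hydrogens = 17.
Molecular formula: C9H17FN2O2

C9H17FN2O2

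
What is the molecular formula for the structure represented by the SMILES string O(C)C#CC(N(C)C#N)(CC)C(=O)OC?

Heavy atoms from the SMILES: 10 C, 2 N, 3 O.
Implicit hydrogens by atom environment:
  5 × C: no H
  4 × C: 3 H each → 12
  3 × O: no H
  2 × N: no H
  1 × C: 2 H
  Total hydrogens = 14.
Molecular formula: C10H14N2O3

C10H14N2O3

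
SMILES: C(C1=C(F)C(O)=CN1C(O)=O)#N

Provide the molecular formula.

C6H3FN2O3

Heavy atoms from the SMILES: 6 C, 1 F, 2 N, 3 O.
Implicit hydrogens by atom environment:
  3 × C (aromatic): no H
  2 × C: no H
  2 × O: 1 H each → 2
  1 × C (aromatic): 1 H
  1 × F: no H
  1 × N (aromatic): no H
  1 × N: no H
  1 × O: no H
  Total hydrogens = 3.
Molecular formula: C6H3FN2O3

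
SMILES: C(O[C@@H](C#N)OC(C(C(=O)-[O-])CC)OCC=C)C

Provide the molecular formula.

Heavy atoms from the SMILES: 12 C, 1 N, 5 O.
Implicit hydrogens by atom environment:
  4 × C: 2 H each → 8
  4 × C: 1 H each → 4
  4 × O: no H
  2 × C: 3 H each → 6
  2 × C: no H
  1 × N: no H
  1 × O (charge -1): no H
  Total hydrogens = 18.
Net charge -1.
Molecular formula: C12H18NO5-

C12H18NO5-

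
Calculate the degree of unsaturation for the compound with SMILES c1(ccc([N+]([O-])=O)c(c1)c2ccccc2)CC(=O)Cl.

Molecular formula from the SMILES: C14H10ClNO3.
DoU = (2C + 2 + N − H − X)/2 = (2·14 + 2 + 1 − 10 − 1)/2 = 20/2 = 10.
(Structurally: 2 ring(s) + 8 π bond(s) = 10.)

10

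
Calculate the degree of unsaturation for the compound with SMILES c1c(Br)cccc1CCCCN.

Molecular formula from the SMILES: C10H14BrN.
DoU = (2C + 2 + N − H − X)/2 = (2·10 + 2 + 1 − 14 − 1)/2 = 8/2 = 4.
(Structurally: 1 ring(s) + 3 π bond(s) = 4.)

4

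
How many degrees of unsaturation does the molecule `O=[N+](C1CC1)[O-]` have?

2

Molecular formula from the SMILES: C3H5NO2.
DoU = (2C + 2 + N − H − X)/2 = (2·3 + 2 + 1 − 5 − 0)/2 = 4/2 = 2.
(Structurally: 1 ring(s) + 1 π bond(s) = 2.)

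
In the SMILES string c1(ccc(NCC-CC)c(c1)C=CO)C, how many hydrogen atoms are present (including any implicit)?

19

Hydrogens are implicit in SMILES; fill each atom to its normal valence:
  3 × C: 2 H each → 6
  3 × C (aromatic): 1 H each → 3
  3 × C (aromatic): no H
  2 × C: 3 H each → 6
  2 × C: 1 H each → 2
  1 × N: 1 H
  1 × O: 1 H
  Total hydrogens = 19.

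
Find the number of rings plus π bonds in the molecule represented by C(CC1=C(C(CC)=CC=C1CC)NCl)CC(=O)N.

Molecular formula from the SMILES: C14H21ClN2O.
DoU = (2C + 2 + N − H − X)/2 = (2·14 + 2 + 2 − 21 − 1)/2 = 10/2 = 5.
(Structurally: 1 ring(s) + 4 π bond(s) = 5.)

5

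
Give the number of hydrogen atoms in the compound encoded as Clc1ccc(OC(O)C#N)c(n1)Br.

4

Hydrogens are implicit in SMILES; fill each atom to its normal valence:
  3 × C (aromatic): no H
  2 × C (aromatic): 1 H each → 2
  1 × Br: no H
  1 × C: 1 H
  1 × C: no H
  1 × Cl: no H
  1 × N (aromatic): no H
  1 × N: no H
  1 × O: 1 H
  1 × O: no H
  Total hydrogens = 4.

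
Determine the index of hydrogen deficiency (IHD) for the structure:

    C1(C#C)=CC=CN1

Molecular formula from the SMILES: C6H5N.
DoU = (2C + 2 + N − H − X)/2 = (2·6 + 2 + 1 − 5 − 0)/2 = 10/2 = 5.
(Structurally: 1 ring(s) + 4 π bond(s) = 5.)

5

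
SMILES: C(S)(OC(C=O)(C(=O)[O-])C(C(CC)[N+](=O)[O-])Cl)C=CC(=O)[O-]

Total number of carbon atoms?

The symbol for carbon appears 11 times in the SMILES. (Cl is a single chlorine, not C + l.)

11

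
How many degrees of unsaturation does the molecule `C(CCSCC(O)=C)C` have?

Molecular formula from the SMILES: C7H14OS.
DoU = (2C + 2 + N − H − X)/2 = (2·7 + 2 + 0 − 14 − 0)/2 = 2/2 = 1.
(Structurally: 0 ring(s) + 1 π bond(s) = 1.)

1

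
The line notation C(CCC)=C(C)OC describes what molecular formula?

Heavy atoms from the SMILES: 7 C, 1 O.
Implicit hydrogens by atom environment:
  3 × C: 3 H each → 9
  2 × C: 2 H each → 4
  1 × C: 1 H
  1 × C: no H
  1 × O: no H
  Total hydrogens = 14.
Molecular formula: C7H14O

C7H14O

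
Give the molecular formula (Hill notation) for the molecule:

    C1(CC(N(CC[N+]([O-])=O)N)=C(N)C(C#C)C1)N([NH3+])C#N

Heavy atoms from the SMILES: 11 C, 7 N, 2 O.
Implicit hydrogens by atom environment:
  4 × C: 2 H each → 8
  4 × C: no H
  3 × C: 1 H each → 3
  3 × N: no H
  2 × N: 2 H each → 4
  1 × N (charge +1): 3 H
  1 × N (charge +1): no H
  1 × O: no H
  1 × O (charge -1): no H
  Total hydrogens = 18.
Net charge +1.
Molecular formula: C11H18N7O2+

C11H18N7O2+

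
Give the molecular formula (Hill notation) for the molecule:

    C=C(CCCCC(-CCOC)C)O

Heavy atoms from the SMILES: 11 C, 2 O.
Implicit hydrogens by atom environment:
  7 × C: 2 H each → 14
  2 × C: 3 H each → 6
  1 × C: 1 H
  1 × C: no H
  1 × O: 1 H
  1 × O: no H
  Total hydrogens = 22.
Molecular formula: C11H22O2

C11H22O2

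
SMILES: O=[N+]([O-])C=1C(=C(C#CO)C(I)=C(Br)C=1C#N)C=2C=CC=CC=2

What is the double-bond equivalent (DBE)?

Molecular formula from the SMILES: C15H6BrIN2O3.
DoU = (2C + 2 + N − H − X)/2 = (2·15 + 2 + 2 − 6 − 2)/2 = 26/2 = 13.
(Structurally: 2 ring(s) + 11 π bond(s) = 13.)

13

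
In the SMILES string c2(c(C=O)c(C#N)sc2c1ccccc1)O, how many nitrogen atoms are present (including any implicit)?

The symbol for nitrogen appears 1 time in the SMILES.

1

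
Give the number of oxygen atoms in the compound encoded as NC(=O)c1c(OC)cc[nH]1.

The symbol for oxygen appears 2 times in the SMILES.

2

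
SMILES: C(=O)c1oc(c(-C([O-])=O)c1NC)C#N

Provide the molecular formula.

C8H5N2O4-

Heavy atoms from the SMILES: 8 C, 2 N, 4 O.
Implicit hydrogens by atom environment:
  4 × C (aromatic): no H
  2 × C: no H
  2 × O: no H
  1 × C: 3 H
  1 × C: 1 H
  1 × N: 1 H
  1 × N: no H
  1 × O (aromatic): no H
  1 × O (charge -1): no H
  Total hydrogens = 5.
Net charge -1.
Molecular formula: C8H5N2O4-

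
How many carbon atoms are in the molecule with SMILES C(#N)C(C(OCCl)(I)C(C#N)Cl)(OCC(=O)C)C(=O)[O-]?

The symbol for carbon appears 10 times in the SMILES. (Cl is a single chlorine, not C + l.)

10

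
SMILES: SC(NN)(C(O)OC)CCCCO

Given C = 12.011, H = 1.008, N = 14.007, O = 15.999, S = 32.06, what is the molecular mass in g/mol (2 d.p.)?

Molecular formula: C7H18N2O3S.
M = 7×12.011 + 18×1.008 + 2×14.007 + 3×15.999 + 1×32.06 = 210.29 g/mol.

210.29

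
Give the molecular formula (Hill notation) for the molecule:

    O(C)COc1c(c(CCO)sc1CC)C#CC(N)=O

C13H17NO4S

Heavy atoms from the SMILES: 13 C, 1 N, 4 O, 1 S.
Implicit hydrogens by atom environment:
  4 × C: 2 H each → 8
  4 × C (aromatic): no H
  3 × C: no H
  3 × O: no H
  2 × C: 3 H each → 6
  1 × N: 2 H
  1 × O: 1 H
  1 × S (aromatic): no H
  Total hydrogens = 17.
Molecular formula: C13H17NO4S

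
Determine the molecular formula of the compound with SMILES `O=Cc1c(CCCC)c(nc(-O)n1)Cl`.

Heavy atoms from the SMILES: 9 C, 1 Cl, 2 N, 2 O.
Implicit hydrogens by atom environment:
  4 × C (aromatic): no H
  3 × C: 2 H each → 6
  2 × N (aromatic): no H
  1 × C: 3 H
  1 × C: 1 H
  1 × Cl: no H
  1 × O: 1 H
  1 × O: no H
  Total hydrogens = 11.
Molecular formula: C9H11ClN2O2

C9H11ClN2O2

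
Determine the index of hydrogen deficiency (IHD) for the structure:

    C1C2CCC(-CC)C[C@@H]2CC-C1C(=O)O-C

3

Molecular formula from the SMILES: C14H24O2.
DoU = (2C + 2 + N − H − X)/2 = (2·14 + 2 + 0 − 24 − 0)/2 = 6/2 = 3.
(Structurally: 2 ring(s) + 1 π bond(s) = 3.)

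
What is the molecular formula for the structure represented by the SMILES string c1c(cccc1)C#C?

C8H6

Heavy atoms from the SMILES: 8 C.
Implicit hydrogens by atom environment:
  5 × C (aromatic): 1 H each → 5
  1 × C: 1 H
  1 × C (aromatic): no H
  1 × C: no H
  Total hydrogens = 6.
Molecular formula: C8H6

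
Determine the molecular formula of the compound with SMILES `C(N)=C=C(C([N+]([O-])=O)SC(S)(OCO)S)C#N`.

Heavy atoms from the SMILES: 7 C, 3 N, 4 O, 3 S.
Implicit hydrogens by atom environment:
  4 × C: no H
  2 × C: 1 H each → 2
  2 × O: no H
  2 × S: 1 H each → 2
  1 × C: 2 H
  1 × N: 2 H
  1 × N: no H
  1 × N (charge +1): no H
  1 × O: 1 H
  1 × O (charge -1): no H
  1 × S: no H
  Total hydrogens = 9.
Molecular formula: C7H9N3O4S3

C7H9N3O4S3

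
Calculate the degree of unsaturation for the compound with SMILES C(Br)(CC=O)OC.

Molecular formula from the SMILES: C4H7BrO2.
DoU = (2C + 2 + N − H − X)/2 = (2·4 + 2 + 0 − 7 − 1)/2 = 2/2 = 1.
(Structurally: 0 ring(s) + 1 π bond(s) = 1.)

1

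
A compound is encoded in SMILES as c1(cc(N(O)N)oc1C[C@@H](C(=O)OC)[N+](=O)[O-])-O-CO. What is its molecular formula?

C9H13N3O8

Heavy atoms from the SMILES: 9 C, 3 N, 8 O.
Implicit hydrogens by atom environment:
  4 × O: no H
  3 × C (aromatic): no H
  2 × C: 2 H each → 4
  2 × O: 1 H each → 2
  1 × C: 3 H
  1 × C (aromatic): 1 H
  1 × C: 1 H
  1 × C: no H
  1 × N: 2 H
  1 × N: no H
  1 × N (charge +1): no H
  1 × O (aromatic): no H
  1 × O (charge -1): no H
  Total hydrogens = 13.
Molecular formula: C9H13N3O8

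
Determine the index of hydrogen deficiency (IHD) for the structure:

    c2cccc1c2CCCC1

5

Molecular formula from the SMILES: C10H12.
DoU = (2C + 2 + N − H − X)/2 = (2·10 + 2 + 0 − 12 − 0)/2 = 10/2 = 5.
(Structurally: 2 ring(s) + 3 π bond(s) = 5.)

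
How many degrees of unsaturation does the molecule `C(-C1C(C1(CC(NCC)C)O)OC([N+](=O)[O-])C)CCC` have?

Molecular formula from the SMILES: C14H28N2O4.
DoU = (2C + 2 + N − H − X)/2 = (2·14 + 2 + 2 − 28 − 0)/2 = 4/2 = 2.
(Structurally: 1 ring(s) + 1 π bond(s) = 2.)

2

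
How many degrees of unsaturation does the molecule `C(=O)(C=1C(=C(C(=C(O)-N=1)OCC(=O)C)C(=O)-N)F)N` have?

Molecular formula from the SMILES: C10H10FN3O5.
DoU = (2C + 2 + N − H − X)/2 = (2·10 + 2 + 3 − 10 − 1)/2 = 14/2 = 7.
(Structurally: 1 ring(s) + 6 π bond(s) = 7.)

7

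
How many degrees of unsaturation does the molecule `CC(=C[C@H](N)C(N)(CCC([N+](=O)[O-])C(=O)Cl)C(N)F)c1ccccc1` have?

Molecular formula from the SMILES: C16H22ClFN4O3.
DoU = (2C + 2 + N − H − X)/2 = (2·16 + 2 + 4 − 22 − 2)/2 = 14/2 = 7.
(Structurally: 1 ring(s) + 6 π bond(s) = 7.)

7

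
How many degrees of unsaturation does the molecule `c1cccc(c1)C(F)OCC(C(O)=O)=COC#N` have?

Molecular formula from the SMILES: C12H10FNO4.
DoU = (2C + 2 + N − H − X)/2 = (2·12 + 2 + 1 − 10 − 1)/2 = 16/2 = 8.
(Structurally: 1 ring(s) + 7 π bond(s) = 8.)

8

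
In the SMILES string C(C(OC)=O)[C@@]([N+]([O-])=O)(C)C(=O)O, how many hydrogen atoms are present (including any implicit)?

Hydrogens are implicit in SMILES; fill each atom to its normal valence:
  4 × O: no H
  3 × C: no H
  2 × C: 3 H each → 6
  1 × C: 2 H
  1 × N (charge +1): no H
  1 × O: 1 H
  1 × O (charge -1): no H
  Total hydrogens = 9.

9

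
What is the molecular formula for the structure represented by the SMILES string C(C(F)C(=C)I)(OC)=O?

Heavy atoms from the SMILES: 5 C, 1 F, 1 I, 2 O.
Implicit hydrogens by atom environment:
  2 × C: no H
  2 × O: no H
  1 × C: 3 H
  1 × C: 2 H
  1 × C: 1 H
  1 × F: no H
  1 × I: no H
  Total hydrogens = 6.
Molecular formula: C5H6FIO2

C5H6FIO2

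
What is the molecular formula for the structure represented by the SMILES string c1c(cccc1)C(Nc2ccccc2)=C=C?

Heavy atoms from the SMILES: 15 C, 1 N.
Implicit hydrogens by atom environment:
  10 × C (aromatic): 1 H each → 10
  2 × C: no H
  2 × C (aromatic): no H
  1 × C: 2 H
  1 × N: 1 H
  Total hydrogens = 13.
Molecular formula: C15H13N

C15H13N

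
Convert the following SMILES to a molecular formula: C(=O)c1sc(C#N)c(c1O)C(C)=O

Heavy atoms from the SMILES: 8 C, 1 N, 3 O, 1 S.
Implicit hydrogens by atom environment:
  4 × C (aromatic): no H
  2 × C: no H
  2 × O: no H
  1 × C: 3 H
  1 × C: 1 H
  1 × N: no H
  1 × O: 1 H
  1 × S (aromatic): no H
  Total hydrogens = 5.
Molecular formula: C8H5NO3S

C8H5NO3S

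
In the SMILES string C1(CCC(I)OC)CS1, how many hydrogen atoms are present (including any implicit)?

Hydrogens are implicit in SMILES; fill each atom to its normal valence:
  3 × C: 2 H each → 6
  2 × C: 1 H each → 2
  1 × C: 3 H
  1 × I: no H
  1 × O: no H
  1 × S: no H
  Total hydrogens = 11.

11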